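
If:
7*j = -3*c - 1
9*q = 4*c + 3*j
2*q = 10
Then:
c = 318/19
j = -139/19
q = 5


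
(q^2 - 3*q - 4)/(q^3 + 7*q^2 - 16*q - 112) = (q + 1)/(q^2 + 11*q + 28)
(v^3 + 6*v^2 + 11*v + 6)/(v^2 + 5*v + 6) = v + 1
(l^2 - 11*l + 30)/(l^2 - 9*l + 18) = (l - 5)/(l - 3)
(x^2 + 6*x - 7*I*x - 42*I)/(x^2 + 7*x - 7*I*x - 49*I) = (x + 6)/(x + 7)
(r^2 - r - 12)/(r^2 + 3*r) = (r - 4)/r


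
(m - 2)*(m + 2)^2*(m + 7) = m^4 + 9*m^3 + 10*m^2 - 36*m - 56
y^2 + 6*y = y*(y + 6)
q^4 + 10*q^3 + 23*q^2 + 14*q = q*(q + 1)*(q + 2)*(q + 7)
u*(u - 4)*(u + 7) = u^3 + 3*u^2 - 28*u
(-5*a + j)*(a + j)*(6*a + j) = -30*a^3 - 29*a^2*j + 2*a*j^2 + j^3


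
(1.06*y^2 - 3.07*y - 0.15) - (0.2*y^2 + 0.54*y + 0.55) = 0.86*y^2 - 3.61*y - 0.7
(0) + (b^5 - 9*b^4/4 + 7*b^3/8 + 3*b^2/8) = b^5 - 9*b^4/4 + 7*b^3/8 + 3*b^2/8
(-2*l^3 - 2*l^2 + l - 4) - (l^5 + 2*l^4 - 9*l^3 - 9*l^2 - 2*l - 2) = -l^5 - 2*l^4 + 7*l^3 + 7*l^2 + 3*l - 2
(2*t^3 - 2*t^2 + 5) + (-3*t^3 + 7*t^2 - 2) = -t^3 + 5*t^2 + 3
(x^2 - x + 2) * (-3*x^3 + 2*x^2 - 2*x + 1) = -3*x^5 + 5*x^4 - 10*x^3 + 7*x^2 - 5*x + 2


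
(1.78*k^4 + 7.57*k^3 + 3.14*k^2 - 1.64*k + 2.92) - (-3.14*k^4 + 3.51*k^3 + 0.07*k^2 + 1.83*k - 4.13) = 4.92*k^4 + 4.06*k^3 + 3.07*k^2 - 3.47*k + 7.05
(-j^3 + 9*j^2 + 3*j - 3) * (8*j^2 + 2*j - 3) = -8*j^5 + 70*j^4 + 45*j^3 - 45*j^2 - 15*j + 9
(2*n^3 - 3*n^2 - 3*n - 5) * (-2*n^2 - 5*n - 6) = -4*n^5 - 4*n^4 + 9*n^3 + 43*n^2 + 43*n + 30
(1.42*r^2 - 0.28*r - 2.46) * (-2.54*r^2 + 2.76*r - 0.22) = -3.6068*r^4 + 4.6304*r^3 + 5.1632*r^2 - 6.728*r + 0.5412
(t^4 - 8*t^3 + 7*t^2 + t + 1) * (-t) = -t^5 + 8*t^4 - 7*t^3 - t^2 - t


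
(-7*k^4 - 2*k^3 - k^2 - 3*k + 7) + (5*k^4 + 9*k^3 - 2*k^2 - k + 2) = -2*k^4 + 7*k^3 - 3*k^2 - 4*k + 9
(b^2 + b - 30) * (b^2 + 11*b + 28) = b^4 + 12*b^3 + 9*b^2 - 302*b - 840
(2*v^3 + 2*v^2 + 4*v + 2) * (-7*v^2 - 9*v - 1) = -14*v^5 - 32*v^4 - 48*v^3 - 52*v^2 - 22*v - 2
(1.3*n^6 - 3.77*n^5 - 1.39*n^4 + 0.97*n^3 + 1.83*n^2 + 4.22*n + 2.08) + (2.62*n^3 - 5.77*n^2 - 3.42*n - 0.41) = 1.3*n^6 - 3.77*n^5 - 1.39*n^4 + 3.59*n^3 - 3.94*n^2 + 0.8*n + 1.67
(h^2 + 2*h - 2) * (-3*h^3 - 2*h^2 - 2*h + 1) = -3*h^5 - 8*h^4 + h^2 + 6*h - 2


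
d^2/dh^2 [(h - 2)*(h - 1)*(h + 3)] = 6*h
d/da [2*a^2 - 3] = 4*a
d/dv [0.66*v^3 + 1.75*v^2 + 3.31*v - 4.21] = 1.98*v^2 + 3.5*v + 3.31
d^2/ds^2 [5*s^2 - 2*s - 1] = 10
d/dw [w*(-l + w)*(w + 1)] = -2*l*w - l + 3*w^2 + 2*w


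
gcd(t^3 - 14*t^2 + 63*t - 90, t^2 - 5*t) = t - 5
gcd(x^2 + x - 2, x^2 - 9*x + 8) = x - 1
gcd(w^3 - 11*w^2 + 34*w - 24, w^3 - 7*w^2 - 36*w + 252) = w - 6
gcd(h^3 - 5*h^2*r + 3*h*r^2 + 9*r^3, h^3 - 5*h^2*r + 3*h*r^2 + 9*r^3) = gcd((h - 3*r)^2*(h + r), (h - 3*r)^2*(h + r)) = h^3 - 5*h^2*r + 3*h*r^2 + 9*r^3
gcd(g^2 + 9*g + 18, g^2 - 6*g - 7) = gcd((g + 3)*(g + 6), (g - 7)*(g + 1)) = 1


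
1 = 1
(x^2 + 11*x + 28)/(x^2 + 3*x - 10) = (x^2 + 11*x + 28)/(x^2 + 3*x - 10)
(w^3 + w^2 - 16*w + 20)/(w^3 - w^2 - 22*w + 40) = (w - 2)/(w - 4)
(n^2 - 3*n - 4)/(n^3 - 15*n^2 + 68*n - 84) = (n^2 - 3*n - 4)/(n^3 - 15*n^2 + 68*n - 84)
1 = 1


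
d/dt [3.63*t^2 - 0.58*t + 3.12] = 7.26*t - 0.58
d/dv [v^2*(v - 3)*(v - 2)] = v*(4*v^2 - 15*v + 12)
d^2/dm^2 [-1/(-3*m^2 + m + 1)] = 2*(9*m^2 - 3*m - (6*m - 1)^2 - 3)/(-3*m^2 + m + 1)^3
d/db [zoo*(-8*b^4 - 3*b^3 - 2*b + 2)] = zoo*(b^3 + b^2 + 1)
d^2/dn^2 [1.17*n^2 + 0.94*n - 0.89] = 2.34000000000000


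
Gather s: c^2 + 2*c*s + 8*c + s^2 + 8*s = c^2 + 8*c + s^2 + s*(2*c + 8)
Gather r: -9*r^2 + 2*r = -9*r^2 + 2*r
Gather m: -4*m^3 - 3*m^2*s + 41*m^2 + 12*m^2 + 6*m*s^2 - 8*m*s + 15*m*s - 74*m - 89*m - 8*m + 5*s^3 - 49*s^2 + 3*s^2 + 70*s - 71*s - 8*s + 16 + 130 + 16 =-4*m^3 + m^2*(53 - 3*s) + m*(6*s^2 + 7*s - 171) + 5*s^3 - 46*s^2 - 9*s + 162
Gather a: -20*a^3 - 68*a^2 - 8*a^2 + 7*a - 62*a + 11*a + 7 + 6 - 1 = -20*a^3 - 76*a^2 - 44*a + 12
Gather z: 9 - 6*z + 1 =10 - 6*z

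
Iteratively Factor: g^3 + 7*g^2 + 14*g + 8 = (g + 4)*(g^2 + 3*g + 2) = (g + 1)*(g + 4)*(g + 2)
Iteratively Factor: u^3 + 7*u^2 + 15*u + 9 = (u + 3)*(u^2 + 4*u + 3) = (u + 3)^2*(u + 1)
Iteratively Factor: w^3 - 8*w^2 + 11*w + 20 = (w - 5)*(w^2 - 3*w - 4) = (w - 5)*(w - 4)*(w + 1)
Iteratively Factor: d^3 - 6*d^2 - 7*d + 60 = (d + 3)*(d^2 - 9*d + 20) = (d - 5)*(d + 3)*(d - 4)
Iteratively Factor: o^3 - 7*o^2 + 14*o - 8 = (o - 2)*(o^2 - 5*o + 4) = (o - 4)*(o - 2)*(o - 1)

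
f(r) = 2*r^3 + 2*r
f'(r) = 6*r^2 + 2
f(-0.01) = -0.02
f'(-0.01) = 2.00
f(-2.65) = -42.52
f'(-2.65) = 44.14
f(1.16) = 5.44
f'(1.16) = 10.07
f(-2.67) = -43.41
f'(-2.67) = 44.77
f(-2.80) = -49.50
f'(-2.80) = 49.04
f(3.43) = 87.57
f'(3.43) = 72.59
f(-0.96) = -3.69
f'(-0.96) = 7.53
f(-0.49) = -1.22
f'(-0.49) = 3.44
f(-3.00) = -60.00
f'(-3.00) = 56.00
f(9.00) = 1476.00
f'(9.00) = 488.00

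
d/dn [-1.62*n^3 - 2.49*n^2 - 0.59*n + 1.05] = -4.86*n^2 - 4.98*n - 0.59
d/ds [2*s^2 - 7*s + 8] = 4*s - 7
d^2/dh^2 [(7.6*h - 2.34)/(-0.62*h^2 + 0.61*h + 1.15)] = ((1.24*h - 0.61)*(2.48*h - 1.22)*(7.6*h - 2.34) + (28.272*h - 12.1736)*(-0.62*h^2 + 0.61*h + 1.15))/(-0.62*h^2 + 0.61*h + 1.15)^3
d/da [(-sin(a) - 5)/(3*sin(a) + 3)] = 4*cos(a)/(3*(sin(a) + 1)^2)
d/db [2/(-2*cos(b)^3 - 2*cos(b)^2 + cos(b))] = 2*(-6*cos(b)^2 - 4*cos(b) + 1)*sin(b)/((2*cos(b) + cos(2*b))^2*cos(b)^2)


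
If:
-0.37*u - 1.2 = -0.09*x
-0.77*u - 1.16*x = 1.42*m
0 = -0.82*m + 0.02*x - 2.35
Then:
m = -2.75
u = -2.09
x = 4.75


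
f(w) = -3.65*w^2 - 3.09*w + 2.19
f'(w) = -7.3*w - 3.09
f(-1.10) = 1.17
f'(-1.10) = 4.94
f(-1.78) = -3.87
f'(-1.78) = 9.90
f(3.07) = -41.70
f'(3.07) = -25.50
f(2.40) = -26.25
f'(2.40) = -20.61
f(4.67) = -91.84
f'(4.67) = -37.18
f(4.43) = -83.13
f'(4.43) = -35.43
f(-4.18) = -48.67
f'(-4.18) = 27.42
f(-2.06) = -6.93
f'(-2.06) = 11.95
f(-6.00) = -110.67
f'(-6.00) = 40.71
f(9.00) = -321.27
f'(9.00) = -68.79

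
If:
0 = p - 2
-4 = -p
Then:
No Solution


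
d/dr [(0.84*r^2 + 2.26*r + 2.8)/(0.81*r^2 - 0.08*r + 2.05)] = (-1.8978*r^2 - 1.092*r + 4.857)/(0.6561*r^4 - 0.1296*r^3 + 3.3274*r^2 - 0.328*r + 4.2025)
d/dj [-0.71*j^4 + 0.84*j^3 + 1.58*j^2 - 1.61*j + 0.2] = -2.84*j^3 + 2.52*j^2 + 3.16*j - 1.61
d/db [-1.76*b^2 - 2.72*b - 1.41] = -3.52*b - 2.72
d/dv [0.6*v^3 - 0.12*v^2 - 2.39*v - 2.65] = 1.8*v^2 - 0.24*v - 2.39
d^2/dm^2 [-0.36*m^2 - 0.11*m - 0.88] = -0.720000000000000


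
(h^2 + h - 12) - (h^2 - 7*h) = 8*h - 12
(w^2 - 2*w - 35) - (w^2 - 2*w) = -35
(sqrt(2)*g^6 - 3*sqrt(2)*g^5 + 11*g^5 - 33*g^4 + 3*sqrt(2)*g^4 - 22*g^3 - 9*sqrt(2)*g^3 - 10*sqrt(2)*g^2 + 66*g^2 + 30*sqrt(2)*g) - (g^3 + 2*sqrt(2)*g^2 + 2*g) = sqrt(2)*g^6 - 3*sqrt(2)*g^5 + 11*g^5 - 33*g^4 + 3*sqrt(2)*g^4 - 23*g^3 - 9*sqrt(2)*g^3 - 12*sqrt(2)*g^2 + 66*g^2 - 2*g + 30*sqrt(2)*g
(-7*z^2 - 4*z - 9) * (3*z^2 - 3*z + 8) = -21*z^4 + 9*z^3 - 71*z^2 - 5*z - 72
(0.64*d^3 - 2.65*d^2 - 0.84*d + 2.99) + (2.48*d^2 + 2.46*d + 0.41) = 0.64*d^3 - 0.17*d^2 + 1.62*d + 3.4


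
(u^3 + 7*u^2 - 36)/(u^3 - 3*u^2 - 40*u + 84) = (u + 3)/(u - 7)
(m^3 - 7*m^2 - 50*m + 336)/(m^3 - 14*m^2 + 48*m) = (m + 7)/m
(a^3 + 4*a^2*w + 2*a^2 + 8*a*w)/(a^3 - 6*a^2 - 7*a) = (a^2 + 4*a*w + 2*a + 8*w)/(a^2 - 6*a - 7)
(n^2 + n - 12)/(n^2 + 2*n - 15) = (n + 4)/(n + 5)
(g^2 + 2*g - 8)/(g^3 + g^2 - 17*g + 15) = (g^2 + 2*g - 8)/(g^3 + g^2 - 17*g + 15)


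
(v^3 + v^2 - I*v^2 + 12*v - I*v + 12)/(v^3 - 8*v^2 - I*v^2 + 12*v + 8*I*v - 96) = (v + 1)/(v - 8)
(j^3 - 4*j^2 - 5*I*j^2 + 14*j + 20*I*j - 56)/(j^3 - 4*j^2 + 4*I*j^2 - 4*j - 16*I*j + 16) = (j - 7*I)/(j + 2*I)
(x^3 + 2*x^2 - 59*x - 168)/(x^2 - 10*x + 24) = (x^3 + 2*x^2 - 59*x - 168)/(x^2 - 10*x + 24)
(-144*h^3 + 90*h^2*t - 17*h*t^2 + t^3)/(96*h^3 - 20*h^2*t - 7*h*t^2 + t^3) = (-6*h + t)/(4*h + t)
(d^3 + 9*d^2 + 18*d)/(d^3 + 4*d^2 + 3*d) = (d + 6)/(d + 1)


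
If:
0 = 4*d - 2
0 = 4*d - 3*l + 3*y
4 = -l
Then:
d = 1/2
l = -4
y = -14/3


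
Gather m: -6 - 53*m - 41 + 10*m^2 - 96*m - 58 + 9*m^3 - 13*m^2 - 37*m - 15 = 9*m^3 - 3*m^2 - 186*m - 120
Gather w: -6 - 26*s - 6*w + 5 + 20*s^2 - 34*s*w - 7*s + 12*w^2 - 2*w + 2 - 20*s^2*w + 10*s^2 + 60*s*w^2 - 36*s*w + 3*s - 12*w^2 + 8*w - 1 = 30*s^2 + 60*s*w^2 - 30*s + w*(-20*s^2 - 70*s)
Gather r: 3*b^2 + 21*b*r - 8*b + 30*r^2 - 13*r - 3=3*b^2 - 8*b + 30*r^2 + r*(21*b - 13) - 3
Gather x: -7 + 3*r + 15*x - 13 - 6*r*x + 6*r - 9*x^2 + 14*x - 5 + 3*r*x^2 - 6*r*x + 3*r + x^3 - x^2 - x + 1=12*r + x^3 + x^2*(3*r - 10) + x*(28 - 12*r) - 24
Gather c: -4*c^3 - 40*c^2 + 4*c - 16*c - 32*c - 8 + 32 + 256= -4*c^3 - 40*c^2 - 44*c + 280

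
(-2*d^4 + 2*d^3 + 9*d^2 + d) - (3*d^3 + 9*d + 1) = -2*d^4 - d^3 + 9*d^2 - 8*d - 1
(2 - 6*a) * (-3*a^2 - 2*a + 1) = 18*a^3 + 6*a^2 - 10*a + 2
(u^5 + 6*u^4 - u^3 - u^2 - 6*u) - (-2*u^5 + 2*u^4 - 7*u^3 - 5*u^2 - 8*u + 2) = 3*u^5 + 4*u^4 + 6*u^3 + 4*u^2 + 2*u - 2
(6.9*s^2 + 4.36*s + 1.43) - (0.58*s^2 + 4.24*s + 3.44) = 6.32*s^2 + 0.12*s - 2.01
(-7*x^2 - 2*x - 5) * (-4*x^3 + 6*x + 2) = 28*x^5 + 8*x^4 - 22*x^3 - 26*x^2 - 34*x - 10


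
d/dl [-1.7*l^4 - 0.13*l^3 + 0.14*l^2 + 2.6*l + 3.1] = -6.8*l^3 - 0.39*l^2 + 0.28*l + 2.6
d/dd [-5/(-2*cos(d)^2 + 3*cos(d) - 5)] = 5*(4*cos(d) - 3)*sin(d)/(-3*cos(d) + cos(2*d) + 6)^2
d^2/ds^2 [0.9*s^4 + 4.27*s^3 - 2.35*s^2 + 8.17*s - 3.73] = 10.8*s^2 + 25.62*s - 4.7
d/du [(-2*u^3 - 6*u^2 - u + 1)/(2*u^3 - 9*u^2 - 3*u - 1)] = (30*u^4 + 16*u^3 + 9*u^2 + 30*u + 4)/(4*u^6 - 36*u^5 + 69*u^4 + 50*u^3 + 27*u^2 + 6*u + 1)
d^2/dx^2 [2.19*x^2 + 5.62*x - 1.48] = 4.38000000000000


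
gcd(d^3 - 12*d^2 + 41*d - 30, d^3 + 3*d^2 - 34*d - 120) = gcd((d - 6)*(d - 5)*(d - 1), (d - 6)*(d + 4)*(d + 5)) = d - 6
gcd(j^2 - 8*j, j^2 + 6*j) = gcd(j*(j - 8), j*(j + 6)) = j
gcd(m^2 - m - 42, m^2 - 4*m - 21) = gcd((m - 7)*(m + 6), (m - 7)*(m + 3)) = m - 7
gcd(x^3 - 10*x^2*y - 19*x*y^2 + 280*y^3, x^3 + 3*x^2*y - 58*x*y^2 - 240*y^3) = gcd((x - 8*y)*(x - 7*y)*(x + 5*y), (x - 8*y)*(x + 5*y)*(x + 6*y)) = x^2 - 3*x*y - 40*y^2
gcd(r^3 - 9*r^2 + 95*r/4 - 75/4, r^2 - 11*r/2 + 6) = r - 3/2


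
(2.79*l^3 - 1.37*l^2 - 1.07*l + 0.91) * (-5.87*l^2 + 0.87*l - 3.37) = -16.3773*l^5 + 10.4692*l^4 - 4.3133*l^3 - 1.6557*l^2 + 4.3976*l - 3.0667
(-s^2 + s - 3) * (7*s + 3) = -7*s^3 + 4*s^2 - 18*s - 9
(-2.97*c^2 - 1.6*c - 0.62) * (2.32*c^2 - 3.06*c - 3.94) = -6.8904*c^4 + 5.3762*c^3 + 15.1594*c^2 + 8.2012*c + 2.4428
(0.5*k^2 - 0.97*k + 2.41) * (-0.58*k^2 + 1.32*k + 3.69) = -0.29*k^4 + 1.2226*k^3 - 0.8332*k^2 - 0.398099999999999*k + 8.8929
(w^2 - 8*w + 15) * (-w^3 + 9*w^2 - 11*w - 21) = -w^5 + 17*w^4 - 98*w^3 + 202*w^2 + 3*w - 315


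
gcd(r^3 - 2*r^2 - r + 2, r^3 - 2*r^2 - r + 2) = r^3 - 2*r^2 - r + 2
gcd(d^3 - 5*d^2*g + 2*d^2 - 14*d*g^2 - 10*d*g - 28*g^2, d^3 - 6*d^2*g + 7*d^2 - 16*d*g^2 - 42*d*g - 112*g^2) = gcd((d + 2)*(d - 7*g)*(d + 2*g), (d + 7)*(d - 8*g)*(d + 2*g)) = d + 2*g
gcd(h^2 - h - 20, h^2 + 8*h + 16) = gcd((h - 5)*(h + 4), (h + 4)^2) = h + 4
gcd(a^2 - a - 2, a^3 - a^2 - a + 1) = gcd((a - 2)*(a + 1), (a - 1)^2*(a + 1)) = a + 1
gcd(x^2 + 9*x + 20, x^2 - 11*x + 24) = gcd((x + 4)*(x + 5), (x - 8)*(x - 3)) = 1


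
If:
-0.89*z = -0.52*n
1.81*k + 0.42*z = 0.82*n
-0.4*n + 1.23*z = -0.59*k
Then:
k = 0.00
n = 0.00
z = 0.00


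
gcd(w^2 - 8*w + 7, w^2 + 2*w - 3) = w - 1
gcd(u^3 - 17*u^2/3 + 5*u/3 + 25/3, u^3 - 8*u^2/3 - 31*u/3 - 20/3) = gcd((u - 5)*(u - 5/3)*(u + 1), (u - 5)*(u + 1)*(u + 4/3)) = u^2 - 4*u - 5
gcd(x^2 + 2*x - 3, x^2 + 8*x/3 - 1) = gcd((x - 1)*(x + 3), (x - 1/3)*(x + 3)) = x + 3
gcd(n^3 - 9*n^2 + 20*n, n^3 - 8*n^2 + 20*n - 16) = n - 4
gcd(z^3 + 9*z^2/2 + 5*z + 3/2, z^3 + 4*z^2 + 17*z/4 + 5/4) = z^2 + 3*z/2 + 1/2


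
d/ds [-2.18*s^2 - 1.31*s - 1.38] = -4.36*s - 1.31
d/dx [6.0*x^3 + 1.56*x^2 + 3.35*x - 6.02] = 18.0*x^2 + 3.12*x + 3.35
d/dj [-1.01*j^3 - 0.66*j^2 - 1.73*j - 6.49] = -3.03*j^2 - 1.32*j - 1.73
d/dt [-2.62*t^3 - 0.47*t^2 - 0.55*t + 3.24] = -7.86*t^2 - 0.94*t - 0.55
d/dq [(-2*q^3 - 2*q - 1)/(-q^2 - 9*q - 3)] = (2*q^4 + 36*q^3 + 16*q^2 - 2*q - 3)/(q^4 + 18*q^3 + 87*q^2 + 54*q + 9)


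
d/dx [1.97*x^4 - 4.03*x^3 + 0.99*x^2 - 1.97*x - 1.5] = 7.88*x^3 - 12.09*x^2 + 1.98*x - 1.97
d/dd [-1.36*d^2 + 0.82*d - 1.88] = 0.82 - 2.72*d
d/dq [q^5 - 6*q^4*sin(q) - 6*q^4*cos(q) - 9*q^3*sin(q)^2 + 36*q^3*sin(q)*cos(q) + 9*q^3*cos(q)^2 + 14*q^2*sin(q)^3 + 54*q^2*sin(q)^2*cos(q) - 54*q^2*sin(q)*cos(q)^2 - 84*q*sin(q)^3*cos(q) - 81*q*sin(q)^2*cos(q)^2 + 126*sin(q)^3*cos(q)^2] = -6*sqrt(2)*q^4*cos(q + pi/4) + 5*q^4 - 18*q^3*sin(2*q) - 24*sqrt(2)*q^3*sin(q + pi/4) + 36*q^3*cos(2*q) - 27*q^2*sin(q)/2 + 54*q^2*sin(2*q) + 81*q^2*sin(3*q)/2 - 3*q^2*cos(q) + 27*q^2*cos(2*q) - 51*q^2*cos(3*q) - 6*q*sin(q) - 34*q*sin(3*q) - 81*q*sin(4*q)/2 + 27*q*cos(q) + 84*q*cos(2*q)^2 - 42*q*cos(2*q) - 27*q*cos(3*q) - 42*q - 21*sin(2*q) + 21*sin(4*q)/2 - 315*cos(q)*cos(2*q)^2/2 + 315*cos(q)*cos(2*q) - 63*cos(q) + 81*cos(2*q)^2/4 - 189*cos(3*q)/2 - 81/4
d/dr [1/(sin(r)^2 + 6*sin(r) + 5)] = -2*(sin(r) + 3)*cos(r)/(sin(r)^2 + 6*sin(r) + 5)^2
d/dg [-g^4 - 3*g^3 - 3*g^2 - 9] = g*(-4*g^2 - 9*g - 6)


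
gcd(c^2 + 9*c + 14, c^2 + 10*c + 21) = c + 7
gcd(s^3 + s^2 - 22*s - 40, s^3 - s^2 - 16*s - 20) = s^2 - 3*s - 10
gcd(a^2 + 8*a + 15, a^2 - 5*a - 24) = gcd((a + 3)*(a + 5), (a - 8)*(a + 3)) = a + 3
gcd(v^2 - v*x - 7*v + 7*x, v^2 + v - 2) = 1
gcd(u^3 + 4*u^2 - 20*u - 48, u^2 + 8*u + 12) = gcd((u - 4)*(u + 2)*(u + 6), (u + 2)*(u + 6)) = u^2 + 8*u + 12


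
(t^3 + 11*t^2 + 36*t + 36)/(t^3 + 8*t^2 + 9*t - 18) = (t + 2)/(t - 1)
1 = 1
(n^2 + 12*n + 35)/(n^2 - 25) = (n + 7)/(n - 5)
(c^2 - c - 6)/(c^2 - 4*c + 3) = (c + 2)/(c - 1)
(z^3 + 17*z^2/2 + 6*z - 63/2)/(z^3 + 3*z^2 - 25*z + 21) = (2*z^2 + 3*z - 9)/(2*(z^2 - 4*z + 3))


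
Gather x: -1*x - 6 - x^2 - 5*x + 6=-x^2 - 6*x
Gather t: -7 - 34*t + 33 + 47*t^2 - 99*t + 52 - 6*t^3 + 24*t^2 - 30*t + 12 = -6*t^3 + 71*t^2 - 163*t + 90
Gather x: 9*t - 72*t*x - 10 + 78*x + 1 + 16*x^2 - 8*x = 9*t + 16*x^2 + x*(70 - 72*t) - 9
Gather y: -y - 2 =-y - 2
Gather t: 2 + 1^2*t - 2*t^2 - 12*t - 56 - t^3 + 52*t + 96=-t^3 - 2*t^2 + 41*t + 42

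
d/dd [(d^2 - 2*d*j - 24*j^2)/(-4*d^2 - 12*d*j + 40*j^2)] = j*(-5*d^2 - 28*d*j - 92*j^2)/(4*(d^4 + 6*d^3*j - 11*d^2*j^2 - 60*d*j^3 + 100*j^4))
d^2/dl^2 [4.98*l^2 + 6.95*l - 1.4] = 9.96000000000000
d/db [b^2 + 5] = 2*b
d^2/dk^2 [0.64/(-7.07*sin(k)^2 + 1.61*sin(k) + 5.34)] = (-127.961344*sin(k)^4 + 21.854784*sin(k)^3 + 93.633344*sin(k)^2 - 38.207232*sin(k) + 51.642752)/(-7.07*sin(k)^2 + 1.61*sin(k) + 5.34)^3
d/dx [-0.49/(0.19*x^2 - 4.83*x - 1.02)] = (0.1862*x - 2.3667)/(-0.19*x^2 + 4.83*x + 1.02)^2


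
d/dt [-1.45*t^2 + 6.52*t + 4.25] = 6.52 - 2.9*t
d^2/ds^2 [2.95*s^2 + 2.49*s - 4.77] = 5.90000000000000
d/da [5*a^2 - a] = 10*a - 1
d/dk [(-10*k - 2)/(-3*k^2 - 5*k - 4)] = 6*(-5*k^2 - 2*k + 5)/(9*k^4 + 30*k^3 + 49*k^2 + 40*k + 16)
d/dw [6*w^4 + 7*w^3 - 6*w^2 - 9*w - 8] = 24*w^3 + 21*w^2 - 12*w - 9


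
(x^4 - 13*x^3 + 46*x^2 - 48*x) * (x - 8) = x^5 - 21*x^4 + 150*x^3 - 416*x^2 + 384*x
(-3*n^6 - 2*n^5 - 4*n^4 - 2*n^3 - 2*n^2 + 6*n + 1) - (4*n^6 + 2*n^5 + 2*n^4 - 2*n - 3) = -7*n^6 - 4*n^5 - 6*n^4 - 2*n^3 - 2*n^2 + 8*n + 4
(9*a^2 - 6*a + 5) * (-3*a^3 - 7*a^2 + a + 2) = -27*a^5 - 45*a^4 + 36*a^3 - 23*a^2 - 7*a + 10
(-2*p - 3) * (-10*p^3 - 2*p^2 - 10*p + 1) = 20*p^4 + 34*p^3 + 26*p^2 + 28*p - 3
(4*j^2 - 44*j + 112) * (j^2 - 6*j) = 4*j^4 - 68*j^3 + 376*j^2 - 672*j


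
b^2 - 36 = (b - 6)*(b + 6)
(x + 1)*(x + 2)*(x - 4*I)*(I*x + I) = I*x^4 + 4*x^3 + 4*I*x^3 + 16*x^2 + 5*I*x^2 + 20*x + 2*I*x + 8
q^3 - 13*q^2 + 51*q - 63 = (q - 7)*(q - 3)^2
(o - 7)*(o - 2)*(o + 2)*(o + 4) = o^4 - 3*o^3 - 32*o^2 + 12*o + 112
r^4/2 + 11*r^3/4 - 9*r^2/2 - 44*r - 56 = (r/2 + 1)*(r - 4)*(r + 7/2)*(r + 4)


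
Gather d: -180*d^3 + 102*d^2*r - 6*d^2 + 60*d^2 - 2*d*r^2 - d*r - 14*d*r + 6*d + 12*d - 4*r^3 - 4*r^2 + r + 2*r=-180*d^3 + d^2*(102*r + 54) + d*(-2*r^2 - 15*r + 18) - 4*r^3 - 4*r^2 + 3*r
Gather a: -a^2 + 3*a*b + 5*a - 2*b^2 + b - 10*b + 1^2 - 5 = -a^2 + a*(3*b + 5) - 2*b^2 - 9*b - 4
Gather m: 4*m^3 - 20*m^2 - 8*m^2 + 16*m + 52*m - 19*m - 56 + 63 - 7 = 4*m^3 - 28*m^2 + 49*m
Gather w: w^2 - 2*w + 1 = w^2 - 2*w + 1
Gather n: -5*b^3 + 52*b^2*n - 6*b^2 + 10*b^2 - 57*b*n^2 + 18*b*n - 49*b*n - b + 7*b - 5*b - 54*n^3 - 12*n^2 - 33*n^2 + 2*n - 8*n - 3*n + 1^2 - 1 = -5*b^3 + 4*b^2 + b - 54*n^3 + n^2*(-57*b - 45) + n*(52*b^2 - 31*b - 9)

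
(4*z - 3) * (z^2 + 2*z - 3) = 4*z^3 + 5*z^2 - 18*z + 9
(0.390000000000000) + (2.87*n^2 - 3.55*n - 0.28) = 2.87*n^2 - 3.55*n + 0.11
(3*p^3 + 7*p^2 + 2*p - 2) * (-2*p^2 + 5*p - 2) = -6*p^5 + p^4 + 25*p^3 - 14*p + 4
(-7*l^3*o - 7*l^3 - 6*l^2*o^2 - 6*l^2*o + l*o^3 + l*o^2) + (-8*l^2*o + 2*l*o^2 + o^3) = -7*l^3*o - 7*l^3 - 6*l^2*o^2 - 14*l^2*o + l*o^3 + 3*l*o^2 + o^3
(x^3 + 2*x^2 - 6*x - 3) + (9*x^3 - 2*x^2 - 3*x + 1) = 10*x^3 - 9*x - 2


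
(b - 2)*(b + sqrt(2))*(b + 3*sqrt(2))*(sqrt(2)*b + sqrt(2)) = sqrt(2)*b^4 - sqrt(2)*b^3 + 8*b^3 - 8*b^2 + 4*sqrt(2)*b^2 - 16*b - 6*sqrt(2)*b - 12*sqrt(2)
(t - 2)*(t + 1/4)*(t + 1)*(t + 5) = t^4 + 17*t^3/4 - 6*t^2 - 47*t/4 - 5/2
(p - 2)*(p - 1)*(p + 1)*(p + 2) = p^4 - 5*p^2 + 4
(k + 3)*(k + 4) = k^2 + 7*k + 12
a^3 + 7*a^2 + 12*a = a*(a + 3)*(a + 4)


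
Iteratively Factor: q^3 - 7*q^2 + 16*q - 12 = (q - 3)*(q^2 - 4*q + 4) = (q - 3)*(q - 2)*(q - 2)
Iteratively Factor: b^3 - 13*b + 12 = (b - 1)*(b^2 + b - 12) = (b - 1)*(b + 4)*(b - 3)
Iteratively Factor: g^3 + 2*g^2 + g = (g)*(g^2 + 2*g + 1) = g*(g + 1)*(g + 1)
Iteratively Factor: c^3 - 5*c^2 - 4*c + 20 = (c + 2)*(c^2 - 7*c + 10) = (c - 2)*(c + 2)*(c - 5)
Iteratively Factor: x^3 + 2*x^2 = (x)*(x^2 + 2*x) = x*(x + 2)*(x)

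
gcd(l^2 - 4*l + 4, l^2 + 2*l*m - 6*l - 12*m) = 1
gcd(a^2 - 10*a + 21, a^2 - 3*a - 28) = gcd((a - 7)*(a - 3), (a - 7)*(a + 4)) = a - 7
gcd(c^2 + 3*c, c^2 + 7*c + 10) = 1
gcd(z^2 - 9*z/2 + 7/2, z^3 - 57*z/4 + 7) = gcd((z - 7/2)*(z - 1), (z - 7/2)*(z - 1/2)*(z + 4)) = z - 7/2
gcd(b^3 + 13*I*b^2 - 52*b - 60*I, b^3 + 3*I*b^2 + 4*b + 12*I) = b + 2*I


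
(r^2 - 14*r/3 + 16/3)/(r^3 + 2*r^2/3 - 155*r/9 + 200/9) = 3*(r - 2)/(3*r^2 + 10*r - 25)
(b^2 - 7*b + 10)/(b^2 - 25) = (b - 2)/(b + 5)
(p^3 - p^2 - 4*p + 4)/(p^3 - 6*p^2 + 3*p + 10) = (p^2 + p - 2)/(p^2 - 4*p - 5)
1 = 1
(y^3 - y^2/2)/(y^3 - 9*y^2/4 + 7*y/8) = 4*y/(4*y - 7)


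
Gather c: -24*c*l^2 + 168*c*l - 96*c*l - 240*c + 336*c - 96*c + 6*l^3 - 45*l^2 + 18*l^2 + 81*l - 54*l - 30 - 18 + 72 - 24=c*(-24*l^2 + 72*l) + 6*l^3 - 27*l^2 + 27*l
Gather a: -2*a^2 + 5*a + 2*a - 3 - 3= -2*a^2 + 7*a - 6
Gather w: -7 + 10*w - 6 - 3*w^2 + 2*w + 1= -3*w^2 + 12*w - 12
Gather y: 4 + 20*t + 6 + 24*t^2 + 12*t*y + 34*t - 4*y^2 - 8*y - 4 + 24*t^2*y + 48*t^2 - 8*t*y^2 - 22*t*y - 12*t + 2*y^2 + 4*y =72*t^2 + 42*t + y^2*(-8*t - 2) + y*(24*t^2 - 10*t - 4) + 6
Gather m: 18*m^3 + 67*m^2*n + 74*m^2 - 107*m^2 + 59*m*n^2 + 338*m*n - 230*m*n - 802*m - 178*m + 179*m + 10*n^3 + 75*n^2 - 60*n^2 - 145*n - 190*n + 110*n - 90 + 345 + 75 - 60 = 18*m^3 + m^2*(67*n - 33) + m*(59*n^2 + 108*n - 801) + 10*n^3 + 15*n^2 - 225*n + 270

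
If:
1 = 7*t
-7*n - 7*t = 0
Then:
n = -1/7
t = 1/7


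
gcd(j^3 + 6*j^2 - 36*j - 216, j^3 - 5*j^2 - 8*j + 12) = j - 6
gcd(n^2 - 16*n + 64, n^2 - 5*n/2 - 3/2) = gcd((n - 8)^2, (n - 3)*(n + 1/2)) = 1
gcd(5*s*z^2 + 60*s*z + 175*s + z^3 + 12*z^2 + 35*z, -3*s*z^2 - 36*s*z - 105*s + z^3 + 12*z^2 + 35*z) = z^2 + 12*z + 35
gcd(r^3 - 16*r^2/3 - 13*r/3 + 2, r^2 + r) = r + 1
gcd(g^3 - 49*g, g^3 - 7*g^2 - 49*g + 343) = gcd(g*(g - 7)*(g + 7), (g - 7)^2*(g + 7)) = g^2 - 49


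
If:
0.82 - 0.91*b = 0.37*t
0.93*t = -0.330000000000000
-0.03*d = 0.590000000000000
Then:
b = 1.05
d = -19.67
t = -0.35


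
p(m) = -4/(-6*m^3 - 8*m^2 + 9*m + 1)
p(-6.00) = 0.00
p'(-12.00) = 0.00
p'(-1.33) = -0.05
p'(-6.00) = 0.00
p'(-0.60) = 1.35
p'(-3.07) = -0.09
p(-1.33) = 0.36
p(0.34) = -1.38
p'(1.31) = -0.82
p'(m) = -4*(18*m^2 + 16*m - 9)/(-6*m^3 - 8*m^2 + 9*m + 1)^2 = 4*(-18*m^2 - 16*m + 9)/(6*m^3 + 8*m^2 - 9*m - 1)^2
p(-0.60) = 0.67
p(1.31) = 0.28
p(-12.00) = 0.00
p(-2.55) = -0.16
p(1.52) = 0.16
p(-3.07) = -0.06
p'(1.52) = -0.37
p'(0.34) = 0.70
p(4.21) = 0.01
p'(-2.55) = -0.41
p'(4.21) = -0.00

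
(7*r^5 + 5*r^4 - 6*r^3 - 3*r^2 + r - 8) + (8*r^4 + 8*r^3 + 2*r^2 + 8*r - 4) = 7*r^5 + 13*r^4 + 2*r^3 - r^2 + 9*r - 12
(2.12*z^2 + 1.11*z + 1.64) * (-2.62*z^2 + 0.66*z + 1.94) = -5.5544*z^4 - 1.509*z^3 + 0.5486*z^2 + 3.2358*z + 3.1816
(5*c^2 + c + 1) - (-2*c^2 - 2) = 7*c^2 + c + 3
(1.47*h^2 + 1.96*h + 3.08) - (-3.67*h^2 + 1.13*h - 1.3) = 5.14*h^2 + 0.83*h + 4.38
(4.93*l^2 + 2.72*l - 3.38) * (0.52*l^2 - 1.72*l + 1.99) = 2.5636*l^4 - 7.0652*l^3 + 3.3747*l^2 + 11.2264*l - 6.7262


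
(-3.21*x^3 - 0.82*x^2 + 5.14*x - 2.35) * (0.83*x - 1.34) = -2.6643*x^4 + 3.6208*x^3 + 5.365*x^2 - 8.8381*x + 3.149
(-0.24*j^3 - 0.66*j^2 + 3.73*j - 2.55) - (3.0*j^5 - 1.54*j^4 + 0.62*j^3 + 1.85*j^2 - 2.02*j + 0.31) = -3.0*j^5 + 1.54*j^4 - 0.86*j^3 - 2.51*j^2 + 5.75*j - 2.86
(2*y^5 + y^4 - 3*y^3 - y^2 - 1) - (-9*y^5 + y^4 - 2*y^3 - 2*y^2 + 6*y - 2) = 11*y^5 - y^3 + y^2 - 6*y + 1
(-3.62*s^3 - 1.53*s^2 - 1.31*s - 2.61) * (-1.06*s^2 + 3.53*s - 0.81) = 3.8372*s^5 - 11.1568*s^4 - 1.0801*s^3 - 0.6184*s^2 - 8.1522*s + 2.1141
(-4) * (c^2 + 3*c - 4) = -4*c^2 - 12*c + 16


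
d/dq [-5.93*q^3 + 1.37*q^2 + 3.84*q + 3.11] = -17.79*q^2 + 2.74*q + 3.84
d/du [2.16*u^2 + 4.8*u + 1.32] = 4.32*u + 4.8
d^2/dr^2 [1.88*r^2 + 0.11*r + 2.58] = 3.76000000000000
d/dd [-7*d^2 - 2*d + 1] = -14*d - 2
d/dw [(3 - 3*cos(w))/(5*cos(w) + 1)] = 18*sin(w)/(5*cos(w) + 1)^2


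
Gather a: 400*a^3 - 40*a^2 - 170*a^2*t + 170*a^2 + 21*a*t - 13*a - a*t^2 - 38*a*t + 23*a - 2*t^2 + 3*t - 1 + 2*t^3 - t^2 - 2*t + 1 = 400*a^3 + a^2*(130 - 170*t) + a*(-t^2 - 17*t + 10) + 2*t^3 - 3*t^2 + t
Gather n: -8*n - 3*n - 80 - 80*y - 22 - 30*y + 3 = -11*n - 110*y - 99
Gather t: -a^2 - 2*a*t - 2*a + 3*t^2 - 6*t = -a^2 - 2*a + 3*t^2 + t*(-2*a - 6)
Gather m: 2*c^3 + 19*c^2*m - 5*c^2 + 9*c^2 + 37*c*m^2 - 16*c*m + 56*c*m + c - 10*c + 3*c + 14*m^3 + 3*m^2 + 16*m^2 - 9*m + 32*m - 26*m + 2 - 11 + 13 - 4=2*c^3 + 4*c^2 - 6*c + 14*m^3 + m^2*(37*c + 19) + m*(19*c^2 + 40*c - 3)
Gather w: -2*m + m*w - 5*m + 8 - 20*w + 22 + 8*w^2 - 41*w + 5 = -7*m + 8*w^2 + w*(m - 61) + 35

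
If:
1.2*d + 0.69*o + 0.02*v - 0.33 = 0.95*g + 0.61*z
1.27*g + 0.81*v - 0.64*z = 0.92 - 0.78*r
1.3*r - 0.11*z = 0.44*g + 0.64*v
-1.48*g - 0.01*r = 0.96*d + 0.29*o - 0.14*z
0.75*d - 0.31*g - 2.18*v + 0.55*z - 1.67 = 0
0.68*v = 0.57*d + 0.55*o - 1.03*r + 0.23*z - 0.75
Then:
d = -1.35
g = 0.61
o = -1.33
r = -1.64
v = -2.76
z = -5.73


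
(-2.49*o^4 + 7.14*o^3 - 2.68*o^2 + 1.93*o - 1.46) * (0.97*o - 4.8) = -2.4153*o^5 + 18.8778*o^4 - 36.8716*o^3 + 14.7361*o^2 - 10.6802*o + 7.008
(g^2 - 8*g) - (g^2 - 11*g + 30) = 3*g - 30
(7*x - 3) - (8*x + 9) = -x - 12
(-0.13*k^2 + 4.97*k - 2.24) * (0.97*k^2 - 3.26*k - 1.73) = -0.1261*k^4 + 5.2447*k^3 - 18.1501*k^2 - 1.2957*k + 3.8752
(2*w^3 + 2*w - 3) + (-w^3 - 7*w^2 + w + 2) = w^3 - 7*w^2 + 3*w - 1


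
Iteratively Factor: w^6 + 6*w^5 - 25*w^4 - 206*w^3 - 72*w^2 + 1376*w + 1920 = (w + 4)*(w^5 + 2*w^4 - 33*w^3 - 74*w^2 + 224*w + 480) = (w - 5)*(w + 4)*(w^4 + 7*w^3 + 2*w^2 - 64*w - 96) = (w - 5)*(w + 4)^2*(w^3 + 3*w^2 - 10*w - 24) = (w - 5)*(w - 3)*(w + 4)^2*(w^2 + 6*w + 8) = (w - 5)*(w - 3)*(w + 4)^3*(w + 2)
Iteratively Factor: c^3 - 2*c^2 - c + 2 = (c - 1)*(c^2 - c - 2) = (c - 1)*(c + 1)*(c - 2)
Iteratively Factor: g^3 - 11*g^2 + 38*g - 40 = (g - 2)*(g^2 - 9*g + 20) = (g - 5)*(g - 2)*(g - 4)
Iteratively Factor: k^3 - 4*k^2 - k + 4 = (k - 1)*(k^2 - 3*k - 4) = (k - 1)*(k + 1)*(k - 4)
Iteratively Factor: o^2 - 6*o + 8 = (o - 2)*(o - 4)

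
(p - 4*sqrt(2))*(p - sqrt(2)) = p^2 - 5*sqrt(2)*p + 8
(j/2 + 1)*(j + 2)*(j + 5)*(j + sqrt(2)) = j^4/2 + sqrt(2)*j^3/2 + 9*j^3/2 + 9*sqrt(2)*j^2/2 + 12*j^2 + 10*j + 12*sqrt(2)*j + 10*sqrt(2)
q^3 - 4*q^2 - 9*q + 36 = (q - 4)*(q - 3)*(q + 3)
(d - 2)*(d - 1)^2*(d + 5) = d^4 + d^3 - 15*d^2 + 23*d - 10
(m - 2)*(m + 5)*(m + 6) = m^3 + 9*m^2 + 8*m - 60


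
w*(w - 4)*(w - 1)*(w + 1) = w^4 - 4*w^3 - w^2 + 4*w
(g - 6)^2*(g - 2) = g^3 - 14*g^2 + 60*g - 72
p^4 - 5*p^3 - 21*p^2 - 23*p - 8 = (p - 8)*(p + 1)^3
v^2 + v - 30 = (v - 5)*(v + 6)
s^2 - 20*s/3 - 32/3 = (s - 8)*(s + 4/3)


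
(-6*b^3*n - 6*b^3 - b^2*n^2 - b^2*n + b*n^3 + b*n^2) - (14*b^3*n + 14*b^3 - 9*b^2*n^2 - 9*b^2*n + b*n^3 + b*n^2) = -20*b^3*n - 20*b^3 + 8*b^2*n^2 + 8*b^2*n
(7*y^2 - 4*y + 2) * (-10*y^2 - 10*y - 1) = -70*y^4 - 30*y^3 + 13*y^2 - 16*y - 2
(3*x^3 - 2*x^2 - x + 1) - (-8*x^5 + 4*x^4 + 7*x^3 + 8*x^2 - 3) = 8*x^5 - 4*x^4 - 4*x^3 - 10*x^2 - x + 4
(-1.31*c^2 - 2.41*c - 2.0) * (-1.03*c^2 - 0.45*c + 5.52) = 1.3493*c^4 + 3.0718*c^3 - 4.0867*c^2 - 12.4032*c - 11.04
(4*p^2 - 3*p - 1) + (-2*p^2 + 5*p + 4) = 2*p^2 + 2*p + 3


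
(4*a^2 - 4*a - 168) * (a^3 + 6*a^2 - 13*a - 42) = 4*a^5 + 20*a^4 - 244*a^3 - 1124*a^2 + 2352*a + 7056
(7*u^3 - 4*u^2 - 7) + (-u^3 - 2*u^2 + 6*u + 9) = 6*u^3 - 6*u^2 + 6*u + 2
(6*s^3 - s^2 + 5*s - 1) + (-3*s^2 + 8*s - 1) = 6*s^3 - 4*s^2 + 13*s - 2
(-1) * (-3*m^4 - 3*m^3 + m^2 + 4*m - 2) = 3*m^4 + 3*m^3 - m^2 - 4*m + 2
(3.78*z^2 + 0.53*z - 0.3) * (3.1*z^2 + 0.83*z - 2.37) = 11.718*z^4 + 4.7804*z^3 - 9.4487*z^2 - 1.5051*z + 0.711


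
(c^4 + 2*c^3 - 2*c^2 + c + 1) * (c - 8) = c^5 - 6*c^4 - 18*c^3 + 17*c^2 - 7*c - 8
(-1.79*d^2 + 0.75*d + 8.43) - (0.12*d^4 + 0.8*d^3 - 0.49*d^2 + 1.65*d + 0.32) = -0.12*d^4 - 0.8*d^3 - 1.3*d^2 - 0.9*d + 8.11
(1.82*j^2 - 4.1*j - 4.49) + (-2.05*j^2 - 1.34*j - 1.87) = -0.23*j^2 - 5.44*j - 6.36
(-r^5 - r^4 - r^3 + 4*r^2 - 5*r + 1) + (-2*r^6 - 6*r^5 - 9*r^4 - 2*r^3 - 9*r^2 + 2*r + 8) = -2*r^6 - 7*r^5 - 10*r^4 - 3*r^3 - 5*r^2 - 3*r + 9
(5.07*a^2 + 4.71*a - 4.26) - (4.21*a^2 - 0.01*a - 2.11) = 0.86*a^2 + 4.72*a - 2.15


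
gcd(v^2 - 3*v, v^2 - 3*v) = v^2 - 3*v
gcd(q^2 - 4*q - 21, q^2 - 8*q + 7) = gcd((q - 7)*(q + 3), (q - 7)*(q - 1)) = q - 7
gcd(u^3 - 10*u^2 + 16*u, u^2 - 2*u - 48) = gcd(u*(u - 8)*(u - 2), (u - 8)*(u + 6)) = u - 8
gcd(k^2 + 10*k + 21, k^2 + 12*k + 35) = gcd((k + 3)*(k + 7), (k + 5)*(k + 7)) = k + 7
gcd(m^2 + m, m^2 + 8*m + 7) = m + 1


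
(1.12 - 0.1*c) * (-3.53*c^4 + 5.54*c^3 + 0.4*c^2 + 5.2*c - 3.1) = 0.353*c^5 - 4.5076*c^4 + 6.1648*c^3 - 0.072*c^2 + 6.134*c - 3.472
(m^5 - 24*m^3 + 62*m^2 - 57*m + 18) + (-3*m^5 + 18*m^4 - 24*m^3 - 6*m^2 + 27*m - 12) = -2*m^5 + 18*m^4 - 48*m^3 + 56*m^2 - 30*m + 6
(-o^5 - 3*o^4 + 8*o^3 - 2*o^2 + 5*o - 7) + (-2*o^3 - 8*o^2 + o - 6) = -o^5 - 3*o^4 + 6*o^3 - 10*o^2 + 6*o - 13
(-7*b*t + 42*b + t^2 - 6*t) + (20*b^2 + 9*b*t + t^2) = 20*b^2 + 2*b*t + 42*b + 2*t^2 - 6*t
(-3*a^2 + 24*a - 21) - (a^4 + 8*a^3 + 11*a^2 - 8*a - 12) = -a^4 - 8*a^3 - 14*a^2 + 32*a - 9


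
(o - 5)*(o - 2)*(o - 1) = o^3 - 8*o^2 + 17*o - 10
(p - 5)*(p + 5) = p^2 - 25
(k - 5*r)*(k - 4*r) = k^2 - 9*k*r + 20*r^2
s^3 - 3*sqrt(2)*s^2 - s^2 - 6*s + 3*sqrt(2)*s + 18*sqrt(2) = (s - 3)*(s + 2)*(s - 3*sqrt(2))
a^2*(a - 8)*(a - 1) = a^4 - 9*a^3 + 8*a^2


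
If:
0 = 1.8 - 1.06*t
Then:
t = 1.70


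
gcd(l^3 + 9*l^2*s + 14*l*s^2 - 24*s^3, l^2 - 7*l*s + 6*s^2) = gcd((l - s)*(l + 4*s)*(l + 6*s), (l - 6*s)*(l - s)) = -l + s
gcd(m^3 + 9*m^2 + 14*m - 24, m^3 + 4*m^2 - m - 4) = m^2 + 3*m - 4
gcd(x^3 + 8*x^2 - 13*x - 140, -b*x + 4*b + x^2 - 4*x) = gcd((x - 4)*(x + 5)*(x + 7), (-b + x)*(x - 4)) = x - 4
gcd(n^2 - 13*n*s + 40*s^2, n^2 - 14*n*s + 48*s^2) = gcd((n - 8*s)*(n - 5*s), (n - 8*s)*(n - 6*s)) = -n + 8*s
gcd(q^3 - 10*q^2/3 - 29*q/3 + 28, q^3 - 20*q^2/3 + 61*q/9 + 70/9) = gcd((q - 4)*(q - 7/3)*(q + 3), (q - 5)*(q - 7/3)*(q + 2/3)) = q - 7/3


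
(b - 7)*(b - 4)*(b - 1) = b^3 - 12*b^2 + 39*b - 28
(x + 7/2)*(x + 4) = x^2 + 15*x/2 + 14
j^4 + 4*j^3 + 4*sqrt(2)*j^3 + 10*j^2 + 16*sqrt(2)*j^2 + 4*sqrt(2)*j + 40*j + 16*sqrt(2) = (j + 4)*(j + sqrt(2))^2*(j + 2*sqrt(2))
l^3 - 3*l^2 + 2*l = l*(l - 2)*(l - 1)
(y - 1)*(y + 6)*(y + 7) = y^3 + 12*y^2 + 29*y - 42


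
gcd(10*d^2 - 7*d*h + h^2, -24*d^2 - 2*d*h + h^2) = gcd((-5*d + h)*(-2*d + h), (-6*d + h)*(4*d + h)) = 1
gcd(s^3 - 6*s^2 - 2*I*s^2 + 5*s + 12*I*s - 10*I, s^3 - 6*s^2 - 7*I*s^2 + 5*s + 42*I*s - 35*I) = s^2 - 6*s + 5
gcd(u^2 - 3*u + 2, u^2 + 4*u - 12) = u - 2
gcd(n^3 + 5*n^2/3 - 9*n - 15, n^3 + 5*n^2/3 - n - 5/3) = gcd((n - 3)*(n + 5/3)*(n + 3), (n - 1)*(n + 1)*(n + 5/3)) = n + 5/3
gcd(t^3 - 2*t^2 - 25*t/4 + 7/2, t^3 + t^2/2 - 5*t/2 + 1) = t^2 + 3*t/2 - 1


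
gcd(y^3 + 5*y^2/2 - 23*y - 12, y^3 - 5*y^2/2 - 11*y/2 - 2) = y^2 - 7*y/2 - 2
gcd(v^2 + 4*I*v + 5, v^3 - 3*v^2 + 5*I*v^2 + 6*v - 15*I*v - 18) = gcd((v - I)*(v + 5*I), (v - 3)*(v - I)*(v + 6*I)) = v - I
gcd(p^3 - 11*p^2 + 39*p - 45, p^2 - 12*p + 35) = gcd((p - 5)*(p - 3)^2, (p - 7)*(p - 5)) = p - 5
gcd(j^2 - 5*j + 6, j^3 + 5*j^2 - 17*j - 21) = j - 3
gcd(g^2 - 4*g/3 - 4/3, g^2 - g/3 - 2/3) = g + 2/3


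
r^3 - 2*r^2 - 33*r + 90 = (r - 5)*(r - 3)*(r + 6)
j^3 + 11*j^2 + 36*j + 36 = (j + 2)*(j + 3)*(j + 6)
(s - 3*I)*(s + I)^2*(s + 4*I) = s^4 + 3*I*s^3 + 9*s^2 + 23*I*s - 12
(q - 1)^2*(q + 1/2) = q^3 - 3*q^2/2 + 1/2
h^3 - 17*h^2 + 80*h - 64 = (h - 8)^2*(h - 1)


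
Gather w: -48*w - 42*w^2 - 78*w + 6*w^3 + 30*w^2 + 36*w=6*w^3 - 12*w^2 - 90*w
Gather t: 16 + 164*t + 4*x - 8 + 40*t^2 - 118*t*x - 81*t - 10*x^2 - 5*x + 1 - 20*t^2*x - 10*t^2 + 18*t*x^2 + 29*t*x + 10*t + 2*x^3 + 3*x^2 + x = t^2*(30 - 20*x) + t*(18*x^2 - 89*x + 93) + 2*x^3 - 7*x^2 + 9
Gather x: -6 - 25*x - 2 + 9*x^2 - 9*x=9*x^2 - 34*x - 8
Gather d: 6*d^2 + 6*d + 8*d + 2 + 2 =6*d^2 + 14*d + 4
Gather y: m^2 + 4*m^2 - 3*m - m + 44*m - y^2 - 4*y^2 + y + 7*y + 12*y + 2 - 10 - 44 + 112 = 5*m^2 + 40*m - 5*y^2 + 20*y + 60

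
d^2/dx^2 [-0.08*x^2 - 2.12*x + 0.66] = -0.160000000000000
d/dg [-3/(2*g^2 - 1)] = 12*g/(2*g^2 - 1)^2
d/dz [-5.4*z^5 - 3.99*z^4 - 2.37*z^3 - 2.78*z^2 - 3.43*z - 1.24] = -27.0*z^4 - 15.96*z^3 - 7.11*z^2 - 5.56*z - 3.43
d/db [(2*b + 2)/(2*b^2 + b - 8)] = 2*(2*b^2 + b - (b + 1)*(4*b + 1) - 8)/(2*b^2 + b - 8)^2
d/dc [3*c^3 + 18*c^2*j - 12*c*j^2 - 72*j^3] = 9*c^2 + 36*c*j - 12*j^2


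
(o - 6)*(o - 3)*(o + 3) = o^3 - 6*o^2 - 9*o + 54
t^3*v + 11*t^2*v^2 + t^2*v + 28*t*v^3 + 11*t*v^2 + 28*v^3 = (t + 4*v)*(t + 7*v)*(t*v + v)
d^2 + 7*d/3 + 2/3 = (d + 1/3)*(d + 2)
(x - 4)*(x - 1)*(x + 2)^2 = x^4 - x^3 - 12*x^2 - 4*x + 16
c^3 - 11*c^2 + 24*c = c*(c - 8)*(c - 3)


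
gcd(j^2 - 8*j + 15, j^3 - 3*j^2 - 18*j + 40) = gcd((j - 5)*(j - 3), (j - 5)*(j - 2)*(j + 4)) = j - 5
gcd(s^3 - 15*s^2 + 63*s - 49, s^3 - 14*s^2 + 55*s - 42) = s^2 - 8*s + 7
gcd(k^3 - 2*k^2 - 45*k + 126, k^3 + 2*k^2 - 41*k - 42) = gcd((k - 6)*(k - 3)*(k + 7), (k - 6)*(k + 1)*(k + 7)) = k^2 + k - 42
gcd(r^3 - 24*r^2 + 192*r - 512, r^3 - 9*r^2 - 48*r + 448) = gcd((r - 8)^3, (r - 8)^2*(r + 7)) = r^2 - 16*r + 64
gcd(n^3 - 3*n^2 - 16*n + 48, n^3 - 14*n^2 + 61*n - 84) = n^2 - 7*n + 12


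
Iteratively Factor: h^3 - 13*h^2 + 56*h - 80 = (h - 5)*(h^2 - 8*h + 16) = (h - 5)*(h - 4)*(h - 4)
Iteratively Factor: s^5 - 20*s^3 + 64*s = (s - 4)*(s^4 + 4*s^3 - 4*s^2 - 16*s) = (s - 4)*(s + 4)*(s^3 - 4*s) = (s - 4)*(s - 2)*(s + 4)*(s^2 + 2*s) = (s - 4)*(s - 2)*(s + 2)*(s + 4)*(s)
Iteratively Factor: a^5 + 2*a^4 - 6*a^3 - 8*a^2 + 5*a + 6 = (a + 3)*(a^4 - a^3 - 3*a^2 + a + 2) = (a + 1)*(a + 3)*(a^3 - 2*a^2 - a + 2) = (a - 2)*(a + 1)*(a + 3)*(a^2 - 1) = (a - 2)*(a + 1)^2*(a + 3)*(a - 1)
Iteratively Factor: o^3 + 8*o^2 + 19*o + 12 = (o + 4)*(o^2 + 4*o + 3) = (o + 3)*(o + 4)*(o + 1)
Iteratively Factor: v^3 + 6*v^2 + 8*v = (v)*(v^2 + 6*v + 8) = v*(v + 2)*(v + 4)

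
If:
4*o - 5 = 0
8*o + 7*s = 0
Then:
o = 5/4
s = -10/7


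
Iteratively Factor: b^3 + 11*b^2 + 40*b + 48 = (b + 3)*(b^2 + 8*b + 16) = (b + 3)*(b + 4)*(b + 4)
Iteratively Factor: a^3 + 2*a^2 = (a + 2)*(a^2) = a*(a + 2)*(a)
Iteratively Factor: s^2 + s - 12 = (s + 4)*(s - 3)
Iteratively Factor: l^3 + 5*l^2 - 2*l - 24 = (l - 2)*(l^2 + 7*l + 12) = (l - 2)*(l + 4)*(l + 3)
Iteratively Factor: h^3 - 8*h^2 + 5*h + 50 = (h + 2)*(h^2 - 10*h + 25) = (h - 5)*(h + 2)*(h - 5)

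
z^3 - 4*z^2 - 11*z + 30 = (z - 5)*(z - 2)*(z + 3)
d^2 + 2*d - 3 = (d - 1)*(d + 3)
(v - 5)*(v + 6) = v^2 + v - 30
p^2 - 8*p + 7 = (p - 7)*(p - 1)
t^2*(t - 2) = t^3 - 2*t^2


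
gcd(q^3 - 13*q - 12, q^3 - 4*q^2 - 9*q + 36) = q^2 - q - 12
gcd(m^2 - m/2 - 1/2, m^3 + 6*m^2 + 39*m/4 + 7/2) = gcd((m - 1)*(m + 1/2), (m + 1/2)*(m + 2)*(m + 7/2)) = m + 1/2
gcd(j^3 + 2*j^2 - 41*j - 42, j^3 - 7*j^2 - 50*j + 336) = j^2 + j - 42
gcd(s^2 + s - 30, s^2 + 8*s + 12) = s + 6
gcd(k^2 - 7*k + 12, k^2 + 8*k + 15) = 1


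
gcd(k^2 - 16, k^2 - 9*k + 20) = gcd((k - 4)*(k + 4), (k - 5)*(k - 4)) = k - 4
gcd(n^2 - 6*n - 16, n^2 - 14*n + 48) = n - 8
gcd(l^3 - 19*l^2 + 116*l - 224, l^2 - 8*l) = l - 8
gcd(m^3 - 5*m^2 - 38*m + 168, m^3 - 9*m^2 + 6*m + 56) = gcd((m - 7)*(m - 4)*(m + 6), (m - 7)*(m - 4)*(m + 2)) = m^2 - 11*m + 28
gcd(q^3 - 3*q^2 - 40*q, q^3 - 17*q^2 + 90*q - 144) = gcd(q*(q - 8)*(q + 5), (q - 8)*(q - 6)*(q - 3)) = q - 8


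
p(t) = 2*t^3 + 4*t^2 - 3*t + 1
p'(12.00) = 957.00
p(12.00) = 3997.00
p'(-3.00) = 27.00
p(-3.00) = -8.00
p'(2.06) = 38.94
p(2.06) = 29.28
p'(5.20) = 200.84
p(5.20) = 374.78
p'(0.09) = -2.23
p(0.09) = 0.76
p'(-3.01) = 27.28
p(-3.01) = -8.27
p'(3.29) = 88.26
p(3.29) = 105.65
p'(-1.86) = 2.88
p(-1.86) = 7.55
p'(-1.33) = -3.03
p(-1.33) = 7.36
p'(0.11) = -2.05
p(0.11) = 0.72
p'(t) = 6*t^2 + 8*t - 3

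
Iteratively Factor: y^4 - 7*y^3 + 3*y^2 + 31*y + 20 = (y - 4)*(y^3 - 3*y^2 - 9*y - 5) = (y - 5)*(y - 4)*(y^2 + 2*y + 1) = (y - 5)*(y - 4)*(y + 1)*(y + 1)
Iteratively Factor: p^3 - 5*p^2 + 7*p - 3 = (p - 3)*(p^2 - 2*p + 1) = (p - 3)*(p - 1)*(p - 1)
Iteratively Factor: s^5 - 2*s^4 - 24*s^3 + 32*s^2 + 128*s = (s)*(s^4 - 2*s^3 - 24*s^2 + 32*s + 128) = s*(s - 4)*(s^3 + 2*s^2 - 16*s - 32) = s*(s - 4)*(s + 4)*(s^2 - 2*s - 8) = s*(s - 4)^2*(s + 4)*(s + 2)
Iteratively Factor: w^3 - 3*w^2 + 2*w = (w - 1)*(w^2 - 2*w) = (w - 2)*(w - 1)*(w)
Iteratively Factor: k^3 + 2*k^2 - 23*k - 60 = (k - 5)*(k^2 + 7*k + 12) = (k - 5)*(k + 3)*(k + 4)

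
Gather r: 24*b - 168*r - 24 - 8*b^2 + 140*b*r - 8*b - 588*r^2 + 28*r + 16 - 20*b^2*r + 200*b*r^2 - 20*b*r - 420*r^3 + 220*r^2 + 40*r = -8*b^2 + 16*b - 420*r^3 + r^2*(200*b - 368) + r*(-20*b^2 + 120*b - 100) - 8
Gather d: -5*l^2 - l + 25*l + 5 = -5*l^2 + 24*l + 5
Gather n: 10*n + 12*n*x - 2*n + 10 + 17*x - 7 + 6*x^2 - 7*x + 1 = n*(12*x + 8) + 6*x^2 + 10*x + 4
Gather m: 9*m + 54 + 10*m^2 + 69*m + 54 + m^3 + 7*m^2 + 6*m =m^3 + 17*m^2 + 84*m + 108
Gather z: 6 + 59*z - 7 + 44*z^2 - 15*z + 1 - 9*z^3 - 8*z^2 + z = -9*z^3 + 36*z^2 + 45*z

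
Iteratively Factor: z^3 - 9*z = (z + 3)*(z^2 - 3*z) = z*(z + 3)*(z - 3)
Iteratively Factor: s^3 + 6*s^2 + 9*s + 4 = (s + 1)*(s^2 + 5*s + 4) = (s + 1)^2*(s + 4)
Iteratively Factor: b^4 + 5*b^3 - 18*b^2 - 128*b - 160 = (b + 4)*(b^3 + b^2 - 22*b - 40) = (b + 2)*(b + 4)*(b^2 - b - 20) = (b - 5)*(b + 2)*(b + 4)*(b + 4)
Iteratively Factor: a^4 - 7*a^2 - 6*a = (a + 1)*(a^3 - a^2 - 6*a) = (a - 3)*(a + 1)*(a^2 + 2*a) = (a - 3)*(a + 1)*(a + 2)*(a)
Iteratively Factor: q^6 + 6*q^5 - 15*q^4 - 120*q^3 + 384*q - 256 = (q + 4)*(q^5 + 2*q^4 - 23*q^3 - 28*q^2 + 112*q - 64) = (q + 4)^2*(q^4 - 2*q^3 - 15*q^2 + 32*q - 16) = (q - 4)*(q + 4)^2*(q^3 + 2*q^2 - 7*q + 4) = (q - 4)*(q + 4)^3*(q^2 - 2*q + 1) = (q - 4)*(q - 1)*(q + 4)^3*(q - 1)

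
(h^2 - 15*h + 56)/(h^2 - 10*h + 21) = (h - 8)/(h - 3)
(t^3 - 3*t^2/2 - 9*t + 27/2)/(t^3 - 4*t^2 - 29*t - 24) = (2*t^2 - 9*t + 9)/(2*(t^2 - 7*t - 8))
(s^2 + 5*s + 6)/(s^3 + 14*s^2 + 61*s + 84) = (s + 2)/(s^2 + 11*s + 28)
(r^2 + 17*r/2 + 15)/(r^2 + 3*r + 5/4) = 2*(r + 6)/(2*r + 1)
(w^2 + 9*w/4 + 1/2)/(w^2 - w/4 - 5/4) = (4*w^2 + 9*w + 2)/(4*w^2 - w - 5)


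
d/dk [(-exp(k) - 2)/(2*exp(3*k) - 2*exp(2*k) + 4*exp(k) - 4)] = ((exp(k) + 2)*(3*exp(2*k) - 2*exp(k) + 2) - exp(3*k) + exp(2*k) - 2*exp(k) + 2)*exp(k)/(2*(exp(3*k) - exp(2*k) + 2*exp(k) - 2)^2)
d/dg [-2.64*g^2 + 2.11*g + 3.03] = 2.11 - 5.28*g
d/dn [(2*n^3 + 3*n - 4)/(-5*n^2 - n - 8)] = (-10*n^4 - 4*n^3 - 33*n^2 - 40*n - 28)/(25*n^4 + 10*n^3 + 81*n^2 + 16*n + 64)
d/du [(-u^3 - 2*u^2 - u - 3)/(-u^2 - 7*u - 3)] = (u^4 + 14*u^3 + 22*u^2 + 6*u - 18)/(u^4 + 14*u^3 + 55*u^2 + 42*u + 9)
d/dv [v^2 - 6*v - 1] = 2*v - 6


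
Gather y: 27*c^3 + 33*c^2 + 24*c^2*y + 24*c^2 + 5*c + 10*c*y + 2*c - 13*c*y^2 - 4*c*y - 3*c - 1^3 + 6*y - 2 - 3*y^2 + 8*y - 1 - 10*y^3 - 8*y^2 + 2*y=27*c^3 + 57*c^2 + 4*c - 10*y^3 + y^2*(-13*c - 11) + y*(24*c^2 + 6*c + 16) - 4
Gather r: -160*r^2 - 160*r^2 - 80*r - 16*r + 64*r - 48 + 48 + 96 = -320*r^2 - 32*r + 96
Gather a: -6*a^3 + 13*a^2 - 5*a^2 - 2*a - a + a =-6*a^3 + 8*a^2 - 2*a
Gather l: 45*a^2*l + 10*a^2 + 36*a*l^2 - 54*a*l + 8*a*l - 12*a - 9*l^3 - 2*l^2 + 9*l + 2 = 10*a^2 - 12*a - 9*l^3 + l^2*(36*a - 2) + l*(45*a^2 - 46*a + 9) + 2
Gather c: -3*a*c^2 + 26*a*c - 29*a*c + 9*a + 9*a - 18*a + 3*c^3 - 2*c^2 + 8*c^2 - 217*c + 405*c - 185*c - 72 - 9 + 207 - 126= 3*c^3 + c^2*(6 - 3*a) + c*(3 - 3*a)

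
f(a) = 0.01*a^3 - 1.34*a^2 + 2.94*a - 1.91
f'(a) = 0.03*a^2 - 2.68*a + 2.94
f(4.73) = -16.93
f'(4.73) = -9.07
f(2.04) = -1.40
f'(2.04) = -2.40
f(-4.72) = -46.69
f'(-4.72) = 16.26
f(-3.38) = -27.54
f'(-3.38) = 12.34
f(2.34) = -2.24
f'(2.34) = -3.17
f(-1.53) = -9.58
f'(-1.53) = 7.11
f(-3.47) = -28.66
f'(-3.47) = 12.60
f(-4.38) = -41.33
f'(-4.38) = 15.25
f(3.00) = -4.88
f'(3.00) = -4.83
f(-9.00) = -144.20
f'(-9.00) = 29.49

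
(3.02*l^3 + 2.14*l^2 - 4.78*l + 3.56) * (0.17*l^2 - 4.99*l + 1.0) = 0.5134*l^5 - 14.706*l^4 - 8.4712*l^3 + 26.5974*l^2 - 22.5444*l + 3.56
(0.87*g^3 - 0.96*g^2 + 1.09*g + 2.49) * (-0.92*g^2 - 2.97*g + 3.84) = -0.8004*g^5 - 1.7007*g^4 + 5.1892*g^3 - 9.2145*g^2 - 3.2097*g + 9.5616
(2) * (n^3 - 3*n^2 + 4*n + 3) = 2*n^3 - 6*n^2 + 8*n + 6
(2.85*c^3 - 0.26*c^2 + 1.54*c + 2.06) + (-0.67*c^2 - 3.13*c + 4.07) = 2.85*c^3 - 0.93*c^2 - 1.59*c + 6.13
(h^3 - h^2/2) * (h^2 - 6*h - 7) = h^5 - 13*h^4/2 - 4*h^3 + 7*h^2/2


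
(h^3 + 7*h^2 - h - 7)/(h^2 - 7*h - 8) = (h^2 + 6*h - 7)/(h - 8)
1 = 1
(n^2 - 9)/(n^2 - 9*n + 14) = (n^2 - 9)/(n^2 - 9*n + 14)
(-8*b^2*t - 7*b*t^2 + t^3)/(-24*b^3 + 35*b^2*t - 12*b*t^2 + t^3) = t*(b + t)/(3*b^2 - 4*b*t + t^2)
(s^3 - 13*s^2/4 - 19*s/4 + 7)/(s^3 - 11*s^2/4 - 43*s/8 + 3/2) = 2*(4*s^2 + 3*s - 7)/(8*s^2 + 10*s - 3)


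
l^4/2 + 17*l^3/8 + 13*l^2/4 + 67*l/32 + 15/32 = (l/2 + 1/2)*(l + 1/2)*(l + 5/4)*(l + 3/2)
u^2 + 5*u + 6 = (u + 2)*(u + 3)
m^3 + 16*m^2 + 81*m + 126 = (m + 3)*(m + 6)*(m + 7)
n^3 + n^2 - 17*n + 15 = (n - 3)*(n - 1)*(n + 5)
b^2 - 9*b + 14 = (b - 7)*(b - 2)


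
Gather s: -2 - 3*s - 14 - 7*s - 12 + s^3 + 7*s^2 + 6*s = s^3 + 7*s^2 - 4*s - 28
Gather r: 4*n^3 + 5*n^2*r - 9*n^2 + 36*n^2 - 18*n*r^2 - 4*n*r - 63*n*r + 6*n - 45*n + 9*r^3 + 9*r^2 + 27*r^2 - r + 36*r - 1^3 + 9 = 4*n^3 + 27*n^2 - 39*n + 9*r^3 + r^2*(36 - 18*n) + r*(5*n^2 - 67*n + 35) + 8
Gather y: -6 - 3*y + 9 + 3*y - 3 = 0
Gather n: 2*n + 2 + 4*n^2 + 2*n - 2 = 4*n^2 + 4*n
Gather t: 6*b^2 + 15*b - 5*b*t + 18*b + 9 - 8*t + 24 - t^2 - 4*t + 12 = 6*b^2 + 33*b - t^2 + t*(-5*b - 12) + 45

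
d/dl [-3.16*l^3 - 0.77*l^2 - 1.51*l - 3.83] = -9.48*l^2 - 1.54*l - 1.51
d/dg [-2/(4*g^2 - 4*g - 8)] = (g - 1/2)/(-g^2 + g + 2)^2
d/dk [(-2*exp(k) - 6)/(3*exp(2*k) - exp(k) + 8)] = 2*((exp(k) + 3)*(6*exp(k) - 1) - 3*exp(2*k) + exp(k) - 8)*exp(k)/(3*exp(2*k) - exp(k) + 8)^2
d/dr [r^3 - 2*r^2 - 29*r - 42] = 3*r^2 - 4*r - 29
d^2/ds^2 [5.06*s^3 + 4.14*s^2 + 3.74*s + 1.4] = 30.36*s + 8.28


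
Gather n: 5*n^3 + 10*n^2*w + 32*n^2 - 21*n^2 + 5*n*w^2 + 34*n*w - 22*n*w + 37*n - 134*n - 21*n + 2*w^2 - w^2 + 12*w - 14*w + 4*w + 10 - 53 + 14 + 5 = 5*n^3 + n^2*(10*w + 11) + n*(5*w^2 + 12*w - 118) + w^2 + 2*w - 24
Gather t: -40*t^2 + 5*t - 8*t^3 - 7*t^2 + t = -8*t^3 - 47*t^2 + 6*t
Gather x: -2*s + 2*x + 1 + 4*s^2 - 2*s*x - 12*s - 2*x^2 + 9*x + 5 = 4*s^2 - 14*s - 2*x^2 + x*(11 - 2*s) + 6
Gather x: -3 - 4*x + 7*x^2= 7*x^2 - 4*x - 3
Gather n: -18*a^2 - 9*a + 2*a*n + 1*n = -18*a^2 - 9*a + n*(2*a + 1)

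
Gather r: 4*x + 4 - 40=4*x - 36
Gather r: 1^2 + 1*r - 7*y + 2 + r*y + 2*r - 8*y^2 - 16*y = r*(y + 3) - 8*y^2 - 23*y + 3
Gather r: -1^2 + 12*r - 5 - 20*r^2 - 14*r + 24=-20*r^2 - 2*r + 18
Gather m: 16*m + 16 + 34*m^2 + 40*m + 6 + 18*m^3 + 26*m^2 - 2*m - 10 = 18*m^3 + 60*m^2 + 54*m + 12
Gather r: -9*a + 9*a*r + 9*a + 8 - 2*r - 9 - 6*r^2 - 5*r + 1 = -6*r^2 + r*(9*a - 7)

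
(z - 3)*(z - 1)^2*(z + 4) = z^4 - z^3 - 13*z^2 + 25*z - 12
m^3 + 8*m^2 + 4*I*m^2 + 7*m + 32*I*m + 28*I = (m + 1)*(m + 7)*(m + 4*I)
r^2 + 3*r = r*(r + 3)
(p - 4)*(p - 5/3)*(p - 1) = p^3 - 20*p^2/3 + 37*p/3 - 20/3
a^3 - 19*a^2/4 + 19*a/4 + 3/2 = (a - 3)*(a - 2)*(a + 1/4)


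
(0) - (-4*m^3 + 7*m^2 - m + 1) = 4*m^3 - 7*m^2 + m - 1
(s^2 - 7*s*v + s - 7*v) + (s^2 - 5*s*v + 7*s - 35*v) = 2*s^2 - 12*s*v + 8*s - 42*v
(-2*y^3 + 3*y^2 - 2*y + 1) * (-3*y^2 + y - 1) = 6*y^5 - 11*y^4 + 11*y^3 - 8*y^2 + 3*y - 1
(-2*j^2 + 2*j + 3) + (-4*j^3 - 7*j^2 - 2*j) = -4*j^3 - 9*j^2 + 3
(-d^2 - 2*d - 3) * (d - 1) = -d^3 - d^2 - d + 3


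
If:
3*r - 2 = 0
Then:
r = 2/3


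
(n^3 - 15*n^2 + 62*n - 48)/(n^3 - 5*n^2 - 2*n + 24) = (n^3 - 15*n^2 + 62*n - 48)/(n^3 - 5*n^2 - 2*n + 24)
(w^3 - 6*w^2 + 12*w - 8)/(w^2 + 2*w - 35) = (w^3 - 6*w^2 + 12*w - 8)/(w^2 + 2*w - 35)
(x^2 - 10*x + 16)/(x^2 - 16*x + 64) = (x - 2)/(x - 8)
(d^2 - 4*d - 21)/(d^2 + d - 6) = (d - 7)/(d - 2)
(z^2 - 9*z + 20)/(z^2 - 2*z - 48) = (-z^2 + 9*z - 20)/(-z^2 + 2*z + 48)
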